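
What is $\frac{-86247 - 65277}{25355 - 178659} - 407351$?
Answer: $- \frac{15612096545}{38326} \approx -4.0735 \cdot 10^{5}$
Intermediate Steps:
$\frac{-86247 - 65277}{25355 - 178659} - 407351 = - \frac{151524}{-153304} - 407351 = \left(-151524\right) \left(- \frac{1}{153304}\right) - 407351 = \frac{37881}{38326} - 407351 = - \frac{15612096545}{38326}$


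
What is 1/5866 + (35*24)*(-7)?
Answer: -34492079/5866 ≈ -5880.0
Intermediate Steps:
1/5866 + (35*24)*(-7) = 1/5866 + 840*(-7) = 1/5866 - 5880 = -34492079/5866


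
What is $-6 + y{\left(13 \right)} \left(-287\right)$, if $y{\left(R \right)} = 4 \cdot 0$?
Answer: $-6$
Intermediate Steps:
$y{\left(R \right)} = 0$
$-6 + y{\left(13 \right)} \left(-287\right) = -6 + 0 \left(-287\right) = -6 + 0 = -6$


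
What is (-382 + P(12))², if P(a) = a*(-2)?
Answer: 164836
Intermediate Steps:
P(a) = -2*a
(-382 + P(12))² = (-382 - 2*12)² = (-382 - 24)² = (-406)² = 164836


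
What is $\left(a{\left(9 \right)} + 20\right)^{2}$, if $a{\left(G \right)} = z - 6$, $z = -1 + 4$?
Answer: $289$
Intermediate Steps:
$z = 3$
$a{\left(G \right)} = -3$ ($a{\left(G \right)} = 3 - 6 = -3$)
$\left(a{\left(9 \right)} + 20\right)^{2} = \left(-3 + 20\right)^{2} = 17^{2} = 289$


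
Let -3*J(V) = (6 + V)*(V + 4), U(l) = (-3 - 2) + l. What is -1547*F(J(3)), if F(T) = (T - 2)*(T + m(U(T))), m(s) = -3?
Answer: -853944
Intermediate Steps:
U(l) = -5 + l
J(V) = -(4 + V)*(6 + V)/3 (J(V) = -(6 + V)*(V + 4)/3 = -(6 + V)*(4 + V)/3 = -(4 + V)*(6 + V)/3)
F(T) = (-3 + T)*(-2 + T) (F(T) = (T - 2)*(T - 3) = (-2 + T)*(-3 + T) = (-3 + T)*(-2 + T))
-1547*F(J(3)) = -1547*(6 + (-8 - 10/3*3 - ⅓*3²)² - 5*(-8 - 10/3*3 - ⅓*3²)) = -1547*(6 + (-8 - 10 - ⅓*9)² - 5*(-8 - 10 - ⅓*9)) = -1547*(6 + (-8 - 10 - 3)² - 5*(-8 - 10 - 3)) = -1547*(6 + (-21)² - 5*(-21)) = -1547*(6 + 441 + 105) = -1547*552 = -853944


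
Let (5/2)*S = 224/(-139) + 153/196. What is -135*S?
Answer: 611199/13622 ≈ 44.869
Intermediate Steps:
S = -22637/68110 (S = 2*(224/(-139) + 153/196)/5 = 2*(224*(-1/139) + 153*(1/196))/5 = 2*(-224/139 + 153/196)/5 = (2/5)*(-22637/27244) = -22637/68110 ≈ -0.33236)
-135*S = -135*(-22637/68110) = 611199/13622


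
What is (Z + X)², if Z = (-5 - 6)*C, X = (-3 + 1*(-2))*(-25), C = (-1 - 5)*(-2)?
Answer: 49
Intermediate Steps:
C = 12 (C = -6*(-2) = 12)
X = 125 (X = (-3 - 2)*(-25) = -5*(-25) = 125)
Z = -132 (Z = (-5 - 6)*12 = -11*12 = -132)
(Z + X)² = (-132 + 125)² = (-7)² = 49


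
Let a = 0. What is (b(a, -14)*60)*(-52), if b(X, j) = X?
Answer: 0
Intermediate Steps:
(b(a, -14)*60)*(-52) = (0*60)*(-52) = 0*(-52) = 0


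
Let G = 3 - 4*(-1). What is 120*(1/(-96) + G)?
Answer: 3355/4 ≈ 838.75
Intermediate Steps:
G = 7 (G = 3 + 4 = 7)
120*(1/(-96) + G) = 120*(1/(-96) + 7) = 120*(-1/96 + 7) = 120*(671/96) = 3355/4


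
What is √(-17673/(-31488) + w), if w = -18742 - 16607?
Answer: I*√15211705733/656 ≈ 188.01*I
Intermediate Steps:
w = -35349
√(-17673/(-31488) + w) = √(-17673/(-31488) - 35349) = √(-17673*(-1/31488) - 35349) = √(5891/10496 - 35349) = √(-371017213/10496) = I*√15211705733/656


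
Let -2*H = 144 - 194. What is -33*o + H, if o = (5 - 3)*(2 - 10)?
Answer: 553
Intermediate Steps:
H = 25 (H = -(144 - 194)/2 = -½*(-50) = 25)
o = -16 (o = 2*(-8) = -16)
-33*o + H = -33*(-16) + 25 = 528 + 25 = 553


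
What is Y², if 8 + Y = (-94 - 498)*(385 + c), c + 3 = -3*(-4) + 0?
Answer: 54408361536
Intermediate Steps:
c = 9 (c = -3 + (-3*(-4) + 0) = -3 + (12 + 0) = -3 + 12 = 9)
Y = -233256 (Y = -8 + (-94 - 498)*(385 + 9) = -8 - 592*394 = -8 - 233248 = -233256)
Y² = (-233256)² = 54408361536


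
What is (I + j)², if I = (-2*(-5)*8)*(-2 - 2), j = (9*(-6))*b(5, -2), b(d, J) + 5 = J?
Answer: 3364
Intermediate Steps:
b(d, J) = -5 + J
j = 378 (j = (9*(-6))*(-5 - 2) = -54*(-7) = 378)
I = -320 (I = (10*8)*(-4) = 80*(-4) = -320)
(I + j)² = (-320 + 378)² = 58² = 3364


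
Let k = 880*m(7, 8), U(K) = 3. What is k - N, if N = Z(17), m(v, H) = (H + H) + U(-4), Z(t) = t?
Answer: 16703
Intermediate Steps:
m(v, H) = 3 + 2*H (m(v, H) = (H + H) + 3 = 2*H + 3 = 3 + 2*H)
N = 17
k = 16720 (k = 880*(3 + 2*8) = 880*(3 + 16) = 880*19 = 16720)
k - N = 16720 - 1*17 = 16720 - 17 = 16703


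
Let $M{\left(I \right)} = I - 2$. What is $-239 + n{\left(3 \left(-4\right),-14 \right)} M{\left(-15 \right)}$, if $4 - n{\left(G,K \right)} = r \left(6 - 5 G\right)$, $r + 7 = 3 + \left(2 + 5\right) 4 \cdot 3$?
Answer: $89453$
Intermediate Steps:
$M{\left(I \right)} = -2 + I$ ($M{\left(I \right)} = I - 2 = -2 + I$)
$r = 80$ ($r = -7 + \left(3 + \left(2 + 5\right) 4 \cdot 3\right) = -7 + \left(3 + 7 \cdot 4 \cdot 3\right) = -7 + \left(3 + 28 \cdot 3\right) = -7 + \left(3 + 84\right) = -7 + 87 = 80$)
$n{\left(G,K \right)} = -476 + 400 G$ ($n{\left(G,K \right)} = 4 - 80 \left(6 - 5 G\right) = 4 - \left(480 - 400 G\right) = 4 + \left(-480 + 400 G\right) = -476 + 400 G$)
$-239 + n{\left(3 \left(-4\right),-14 \right)} M{\left(-15 \right)} = -239 + \left(-476 + 400 \cdot 3 \left(-4\right)\right) \left(-2 - 15\right) = -239 + \left(-476 + 400 \left(-12\right)\right) \left(-17\right) = -239 + \left(-476 - 4800\right) \left(-17\right) = -239 - -89692 = -239 + 89692 = 89453$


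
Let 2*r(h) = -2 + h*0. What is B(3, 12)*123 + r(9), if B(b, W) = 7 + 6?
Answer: 1598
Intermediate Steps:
B(b, W) = 13
r(h) = -1 (r(h) = (-2 + h*0)/2 = (-2 + 0)/2 = (½)*(-2) = -1)
B(3, 12)*123 + r(9) = 13*123 - 1 = 1599 - 1 = 1598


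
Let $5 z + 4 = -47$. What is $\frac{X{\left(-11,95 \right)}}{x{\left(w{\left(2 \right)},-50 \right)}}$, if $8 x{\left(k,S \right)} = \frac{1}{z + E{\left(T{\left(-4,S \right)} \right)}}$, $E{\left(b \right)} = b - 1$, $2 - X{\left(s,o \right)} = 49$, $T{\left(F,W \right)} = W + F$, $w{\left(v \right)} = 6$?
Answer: $\frac{122576}{5} \approx 24515.0$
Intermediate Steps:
$z = - \frac{51}{5}$ ($z = - \frac{4}{5} + \frac{1}{5} \left(-47\right) = - \frac{4}{5} - \frac{47}{5} = - \frac{51}{5} \approx -10.2$)
$T{\left(F,W \right)} = F + W$
$X{\left(s,o \right)} = -47$ ($X{\left(s,o \right)} = 2 - 49 = -47$)
$E{\left(b \right)} = -1 + b$ ($E{\left(b \right)} = b - 1 = -1 + b$)
$x{\left(k,S \right)} = \frac{1}{8 \left(- \frac{76}{5} + S\right)}$ ($x{\left(k,S \right)} = \frac{1}{8 \left(- \frac{51}{5} + \left(-1 + \left(-4 + S\right)\right)\right)} = \frac{1}{8 \left(- \frac{51}{5} + \left(-5 + S\right)\right)} = \frac{1}{8 \left(- \frac{76}{5} + S\right)}$)
$\frac{X{\left(-11,95 \right)}}{x{\left(w{\left(2 \right)},-50 \right)}} = - \frac{47}{\frac{5}{8} \frac{1}{-76 + 5 \left(-50\right)}} = - \frac{47}{\frac{5}{8} \frac{1}{-76 - 250}} = - \frac{47}{\frac{5}{8} \frac{1}{-326}} = - \frac{47}{\frac{5}{8} \left(- \frac{1}{326}\right)} = - \frac{47}{- \frac{5}{2608}} = \left(-47\right) \left(- \frac{2608}{5}\right) = \frac{122576}{5}$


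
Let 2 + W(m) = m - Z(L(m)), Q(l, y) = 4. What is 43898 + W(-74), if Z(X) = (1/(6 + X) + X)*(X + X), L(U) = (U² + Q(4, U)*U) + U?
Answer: -22194025751/426 ≈ -5.2099e+7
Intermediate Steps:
L(U) = U² + 5*U (L(U) = (U² + 4*U) + U = U² + 5*U)
Z(X) = 2*X*(X + 1/(6 + X)) (Z(X) = (X + 1/(6 + X))*(2*X) = 2*X*(X + 1/(6 + X)))
W(m) = -2 + m - 2*m*(5 + m)*(1 + m²*(5 + m)² + 6*m*(5 + m))/(6 + m*(5 + m)) (W(m) = -2 + (m - 2*m*(5 + m)*(1 + (m*(5 + m))² + 6*(m*(5 + m)))/(6 + m*(5 + m))) = -2 + (m - 2*m*(5 + m)*(1 + m²*(5 + m)² + 6*m*(5 + m))/(6 + m*(5 + m))) = -2 + m - 2*m*(5 + m)*(1 + m²*(5 + m)² + 6*m*(5 + m))/(6 + m*(5 + m)))
43898 + W(-74) = 43898 + ((-2 - 74)*(6 - 74*(5 - 74)) - 2*(-74)*(5 - 74)*(1 + (-74)²*(5 - 74)² + 6*(-74)*(5 - 74)))/(6 - 74*(5 - 74)) = 43898 + (-76*(6 - 74*(-69)) - 2*(-74)*(-69)*(1 + 5476*(-69)² + 6*(-74)*(-69)))/(6 - 74*(-69)) = 43898 + (-76*(6 + 5106) - 2*(-74)*(-69)*(1 + 5476*4761 + 30636))/(6 + 5106) = 43898 + (-76*5112 - 2*(-74)*(-69)*(1 + 26071236 + 30636))/5112 = 43898 + (-388512 - 2*(-74)*(-69)*26101873)/5112 = 43898 + (-388512 - 266552327076)/5112 = 43898 + (1/5112)*(-266552715588) = 43898 - 22212726299/426 = -22194025751/426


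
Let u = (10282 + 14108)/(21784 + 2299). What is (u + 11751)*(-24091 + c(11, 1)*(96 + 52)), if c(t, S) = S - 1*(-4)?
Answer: -6608886955773/24083 ≈ -2.7442e+8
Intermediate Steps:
u = 24390/24083 ≈ 1.0127
c(t, S) = 4 + S (c(t, S) = S + 4 = 4 + S)
(u + 11751)*(-24091 + c(11, 1)*(96 + 52)) = (24390/24083 + 11751)*(-24091 + (4 + 1)*(96 + 52)) = 283023723*(-24091 + 5*148)/24083 = 283023723*(-24091 + 740)/24083 = (283023723/24083)*(-23351) = -6608886955773/24083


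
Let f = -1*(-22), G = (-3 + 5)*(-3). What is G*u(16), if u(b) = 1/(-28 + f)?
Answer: 1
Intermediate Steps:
G = -6 (G = 2*(-3) = -6)
f = 22
u(b) = -1/6 (u(b) = 1/(-28 + 22) = 1/(-6) = -1/6)
G*u(16) = -6*(-1/6) = 1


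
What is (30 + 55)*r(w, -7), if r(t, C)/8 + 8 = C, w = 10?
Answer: -10200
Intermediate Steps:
r(t, C) = -64 + 8*C
(30 + 55)*r(w, -7) = (30 + 55)*(-64 + 8*(-7)) = 85*(-64 - 56) = 85*(-120) = -10200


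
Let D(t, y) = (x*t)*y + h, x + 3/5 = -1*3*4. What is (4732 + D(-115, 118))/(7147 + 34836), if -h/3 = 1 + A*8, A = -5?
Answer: 175831/41983 ≈ 4.1881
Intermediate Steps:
h = 117 (h = -3*(1 - 5*8) = -3*(1 - 40) = -3*(-39) = 117)
x = -63/5 (x = -⅗ - 1*3*4 = -⅗ - 3*4 = -⅗ - 12 = -63/5 ≈ -12.600)
D(t, y) = 117 - 63*t*y/5 (D(t, y) = (-63*t/5)*y + 117 = -63*t*y/5 + 117 = 117 - 63*t*y/5)
(4732 + D(-115, 118))/(7147 + 34836) = (4732 + (117 - 63/5*(-115)*118))/(7147 + 34836) = (4732 + (117 + 170982))/41983 = (4732 + 171099)*(1/41983) = 175831*(1/41983) = 175831/41983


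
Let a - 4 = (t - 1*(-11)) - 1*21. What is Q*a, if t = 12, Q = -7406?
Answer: -44436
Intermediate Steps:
a = 6 (a = 4 + ((12 - 1*(-11)) - 1*21) = 4 + ((12 + 11) - 21) = 4 + (23 - 21) = 4 + 2 = 6)
Q*a = -7406*6 = -44436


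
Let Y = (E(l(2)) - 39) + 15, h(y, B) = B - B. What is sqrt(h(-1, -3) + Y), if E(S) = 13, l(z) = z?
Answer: I*sqrt(11) ≈ 3.3166*I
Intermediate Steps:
h(y, B) = 0
Y = -11 (Y = (13 - 39) + 15 = -26 + 15 = -11)
sqrt(h(-1, -3) + Y) = sqrt(0 - 11) = sqrt(-11) = I*sqrt(11)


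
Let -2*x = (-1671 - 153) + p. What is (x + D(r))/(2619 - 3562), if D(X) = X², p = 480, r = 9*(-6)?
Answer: -156/41 ≈ -3.8049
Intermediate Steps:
r = -54
x = 672 (x = -((-1671 - 153) + 480)/2 = -(-1824 + 480)/2 = -½*(-1344) = 672)
(x + D(r))/(2619 - 3562) = (672 + (-54)²)/(2619 - 3562) = (672 + 2916)/(-943) = 3588*(-1/943) = -156/41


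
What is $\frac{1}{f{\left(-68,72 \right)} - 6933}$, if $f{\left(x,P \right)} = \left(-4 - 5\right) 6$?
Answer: $- \frac{1}{6987} \approx -0.00014312$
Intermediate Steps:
$f{\left(x,P \right)} = -54$ ($f{\left(x,P \right)} = \left(-9\right) 6 = -54$)
$\frac{1}{f{\left(-68,72 \right)} - 6933} = \frac{1}{-54 - 6933} = \frac{1}{-6987} = - \frac{1}{6987}$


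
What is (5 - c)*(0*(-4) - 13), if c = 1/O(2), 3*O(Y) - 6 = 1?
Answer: -416/7 ≈ -59.429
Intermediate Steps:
O(Y) = 7/3 (O(Y) = 2 + (⅓)*1 = 2 + ⅓ = 7/3)
c = 3/7 (c = 1/(7/3) = 3/7 ≈ 0.42857)
(5 - c)*(0*(-4) - 13) = (5 - 1*3/7)*(0*(-4) - 13) = (5 - 3/7)*(0 - 13) = (32/7)*(-13) = -416/7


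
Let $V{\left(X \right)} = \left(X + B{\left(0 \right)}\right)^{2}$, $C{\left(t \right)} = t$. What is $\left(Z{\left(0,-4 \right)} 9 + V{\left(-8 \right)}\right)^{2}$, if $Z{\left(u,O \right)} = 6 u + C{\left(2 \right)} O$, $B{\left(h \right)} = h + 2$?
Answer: $1296$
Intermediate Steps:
$B{\left(h \right)} = 2 + h$
$Z{\left(u,O \right)} = 2 O + 6 u$ ($Z{\left(u,O \right)} = 6 u + 2 O = 2 O + 6 u$)
$V{\left(X \right)} = \left(2 + X\right)^{2}$ ($V{\left(X \right)} = \left(X + \left(2 + 0\right)\right)^{2} = \left(X + 2\right)^{2} = \left(2 + X\right)^{2}$)
$\left(Z{\left(0,-4 \right)} 9 + V{\left(-8 \right)}\right)^{2} = \left(\left(2 \left(-4\right) + 6 \cdot 0\right) 9 + \left(2 - 8\right)^{2}\right)^{2} = \left(\left(-8 + 0\right) 9 + \left(-6\right)^{2}\right)^{2} = \left(\left(-8\right) 9 + 36\right)^{2} = \left(-72 + 36\right)^{2} = \left(-36\right)^{2} = 1296$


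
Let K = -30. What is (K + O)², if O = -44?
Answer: 5476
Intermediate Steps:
(K + O)² = (-30 - 44)² = (-74)² = 5476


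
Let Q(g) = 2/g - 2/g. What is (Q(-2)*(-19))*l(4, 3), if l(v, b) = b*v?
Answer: 0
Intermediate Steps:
Q(g) = 0
(Q(-2)*(-19))*l(4, 3) = (0*(-19))*(3*4) = 0*12 = 0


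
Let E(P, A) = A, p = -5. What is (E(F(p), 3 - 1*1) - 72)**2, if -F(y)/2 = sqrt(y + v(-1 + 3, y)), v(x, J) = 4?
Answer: 4900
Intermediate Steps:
F(y) = -2*sqrt(4 + y) (F(y) = -2*sqrt(y + 4) = -2*sqrt(4 + y))
(E(F(p), 3 - 1*1) - 72)**2 = ((3 - 1*1) - 72)**2 = ((3 - 1) - 72)**2 = (2 - 72)**2 = (-70)**2 = 4900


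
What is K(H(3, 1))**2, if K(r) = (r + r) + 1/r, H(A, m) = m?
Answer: 9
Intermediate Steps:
K(r) = 1/r + 2*r (K(r) = 2*r + 1/r = 1/r + 2*r)
K(H(3, 1))**2 = (1/1 + 2*1)**2 = (1 + 2)**2 = 3**2 = 9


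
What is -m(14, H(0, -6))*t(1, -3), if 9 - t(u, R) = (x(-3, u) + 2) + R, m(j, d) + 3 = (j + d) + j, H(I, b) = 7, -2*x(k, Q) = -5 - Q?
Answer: -224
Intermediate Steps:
x(k, Q) = 5/2 + Q/2 (x(k, Q) = -(-5 - Q)/2 = 5/2 + Q/2)
m(j, d) = -3 + d + 2*j (m(j, d) = -3 + ((j + d) + j) = -3 + ((d + j) + j) = -3 + (d + 2*j) = -3 + d + 2*j)
t(u, R) = 9/2 - R - u/2 (t(u, R) = 9 - (((5/2 + u/2) + 2) + R) = 9 - ((9/2 + u/2) + R) = 9 - (9/2 + R + u/2) = 9 + (-9/2 - R - u/2) = 9/2 - R - u/2)
-m(14, H(0, -6))*t(1, -3) = -(-3 + 7 + 2*14)*(9/2 - 1*(-3) - 1/2*1) = -(-3 + 7 + 28)*(9/2 + 3 - 1/2) = -32*7 = -1*224 = -224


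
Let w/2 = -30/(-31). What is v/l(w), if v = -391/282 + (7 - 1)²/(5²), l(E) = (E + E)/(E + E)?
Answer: 377/7050 ≈ 0.053475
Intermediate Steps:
w = 60/31 (w = 2*(-30/(-31)) = 2*(-30*(-1/31)) = 2*(30/31) = 60/31 ≈ 1.9355)
l(E) = 1 (l(E) = (2*E)/((2*E)) = (2*E)*(1/(2*E)) = 1)
v = 377/7050 (v = -391*1/282 + 6²/25 = -391/282 + 36*(1/25) = -391/282 + 36/25 = 377/7050 ≈ 0.053475)
v/l(w) = (377/7050)/1 = (377/7050)*1 = 377/7050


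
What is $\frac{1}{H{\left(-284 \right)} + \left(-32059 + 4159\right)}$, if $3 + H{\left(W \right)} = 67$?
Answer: $- \frac{1}{27836} \approx -3.5925 \cdot 10^{-5}$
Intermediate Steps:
$H{\left(W \right)} = 64$ ($H{\left(W \right)} = -3 + 67 = 64$)
$\frac{1}{H{\left(-284 \right)} + \left(-32059 + 4159\right)} = \frac{1}{64 + \left(-32059 + 4159\right)} = \frac{1}{64 - 27900} = \frac{1}{-27836} = - \frac{1}{27836}$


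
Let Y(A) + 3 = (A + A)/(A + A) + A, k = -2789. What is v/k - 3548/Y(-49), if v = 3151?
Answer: 9734671/142239 ≈ 68.439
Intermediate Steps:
Y(A) = -2 + A (Y(A) = -3 + ((A + A)/(A + A) + A) = -3 + ((2*A)/((2*A)) + A) = -3 + ((2*A)*(1/(2*A)) + A) = -3 + (1 + A) = -2 + A)
v/k - 3548/Y(-49) = 3151/(-2789) - 3548/(-2 - 49) = 3151*(-1/2789) - 3548/(-51) = -3151/2789 - 3548*(-1/51) = -3151/2789 + 3548/51 = 9734671/142239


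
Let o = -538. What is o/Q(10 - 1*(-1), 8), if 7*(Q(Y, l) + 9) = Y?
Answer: 1883/26 ≈ 72.423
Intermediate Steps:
Q(Y, l) = -9 + Y/7
o/Q(10 - 1*(-1), 8) = -538/(-9 + (10 - 1*(-1))/7) = -538/(-9 + (10 + 1)/7) = -538/(-9 + (1/7)*11) = -538/(-9 + 11/7) = -538/(-52/7) = -538*(-7/52) = 1883/26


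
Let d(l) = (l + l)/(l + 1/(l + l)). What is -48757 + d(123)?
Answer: -1475277547/30259 ≈ -48755.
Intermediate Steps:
d(l) = 2*l/(l + 1/(2*l)) (d(l) = (2*l)/(l + 1/(2*l)) = 2*l/(l + 1/(2*l)))
-48757 + d(123) = -48757 + 4*123**2/(1 + 2*123**2) = -48757 + 4*15129/(1 + 2*15129) = -48757 + 4*15129/(1 + 30258) = -48757 + 4*15129/30259 = -48757 + 4*15129*(1/30259) = -48757 + 60516/30259 = -1475277547/30259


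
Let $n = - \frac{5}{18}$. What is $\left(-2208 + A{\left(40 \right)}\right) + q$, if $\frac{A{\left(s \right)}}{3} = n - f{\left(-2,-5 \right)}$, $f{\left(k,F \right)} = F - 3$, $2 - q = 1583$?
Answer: $- \frac{22595}{6} \approx -3765.8$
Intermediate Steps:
$q = -1581$ ($q = 2 - 1583 = -1581$)
$n = - \frac{5}{18}$ ($n = \left(-5\right) \frac{1}{18} = - \frac{5}{18} \approx -0.27778$)
$f{\left(k,F \right)} = -3 + F$ ($f{\left(k,F \right)} = F - 3 = -3 + F$)
$A{\left(s \right)} = \frac{139}{6}$ ($A{\left(s \right)} = 3 \left(- \frac{5}{18} - \left(-3 - 5\right)\right) = 3 \left(- \frac{5}{18} - -8\right) = 3 \left(- \frac{5}{18} + 8\right) = 3 \cdot \frac{139}{18} = \frac{139}{6}$)
$\left(-2208 + A{\left(40 \right)}\right) + q = \left(-2208 + \frac{139}{6}\right) - 1581 = - \frac{13109}{6} - 1581 = - \frac{22595}{6}$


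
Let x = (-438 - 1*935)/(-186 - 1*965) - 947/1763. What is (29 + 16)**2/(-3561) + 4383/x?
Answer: 3518776003641/526474858 ≈ 6683.7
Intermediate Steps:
x = 1330602/2029213 (x = (-438 - 935)/(-186 - 965) - 947*1/1763 = -1373/(-1151) - 947/1763 = -1373*(-1/1151) - 947/1763 = 1373/1151 - 947/1763 = 1330602/2029213 ≈ 0.65572)
(29 + 16)**2/(-3561) + 4383/x = (29 + 16)**2/(-3561) + 4383/(1330602/2029213) = 45**2*(-1/3561) + 4383*(2029213/1330602) = 2025*(-1/3561) + 2964680193/443534 = -675/1187 + 2964680193/443534 = 3518776003641/526474858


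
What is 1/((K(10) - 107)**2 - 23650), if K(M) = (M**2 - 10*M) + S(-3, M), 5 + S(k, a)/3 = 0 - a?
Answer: -1/546 ≈ -0.0018315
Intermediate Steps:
S(k, a) = -15 - 3*a (S(k, a) = -15 + 3*(0 - a) = -15 + 3*(-a) = -15 - 3*a)
K(M) = -15 + M**2 - 13*M (K(M) = (M**2 - 10*M) + (-15 - 3*M) = -15 + M**2 - 13*M)
1/((K(10) - 107)**2 - 23650) = 1/(((-15 + 10**2 - 13*10) - 107)**2 - 23650) = 1/(((-15 + 100 - 130) - 107)**2 - 23650) = 1/((-45 - 107)**2 - 23650) = 1/((-152)**2 - 23650) = 1/(23104 - 23650) = 1/(-546) = -1/546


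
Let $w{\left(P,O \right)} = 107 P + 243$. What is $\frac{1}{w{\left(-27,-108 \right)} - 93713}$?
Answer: $- \frac{1}{96359} \approx -1.0378 \cdot 10^{-5}$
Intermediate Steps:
$w{\left(P,O \right)} = 243 + 107 P$
$\frac{1}{w{\left(-27,-108 \right)} - 93713} = \frac{1}{\left(243 + 107 \left(-27\right)\right) - 93713} = \frac{1}{\left(243 - 2889\right) - 93713} = \frac{1}{-2646 - 93713} = \frac{1}{-96359} = - \frac{1}{96359}$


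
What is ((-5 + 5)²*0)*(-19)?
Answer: 0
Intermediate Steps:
((-5 + 5)²*0)*(-19) = (0²*0)*(-19) = (0*0)*(-19) = 0*(-19) = 0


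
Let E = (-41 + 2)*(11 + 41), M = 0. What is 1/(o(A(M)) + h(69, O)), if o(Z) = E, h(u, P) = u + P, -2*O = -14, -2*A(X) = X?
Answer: -1/1952 ≈ -0.00051230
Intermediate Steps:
A(X) = -X/2
O = 7 (O = -½*(-14) = 7)
h(u, P) = P + u
E = -2028 (E = -39*52 = -2028)
o(Z) = -2028
1/(o(A(M)) + h(69, O)) = 1/(-2028 + (7 + 69)) = 1/(-2028 + 76) = 1/(-1952) = -1/1952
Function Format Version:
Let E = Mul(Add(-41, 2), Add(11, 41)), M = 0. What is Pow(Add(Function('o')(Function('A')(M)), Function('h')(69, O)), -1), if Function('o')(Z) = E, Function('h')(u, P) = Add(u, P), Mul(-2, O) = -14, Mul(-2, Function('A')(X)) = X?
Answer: Rational(-1, 1952) ≈ -0.00051230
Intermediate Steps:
Function('A')(X) = Mul(Rational(-1, 2), X)
O = 7 (O = Mul(Rational(-1, 2), -14) = 7)
Function('h')(u, P) = Add(P, u)
E = -2028 (E = Mul(-39, 52) = -2028)
Function('o')(Z) = -2028
Pow(Add(Function('o')(Function('A')(M)), Function('h')(69, O)), -1) = Pow(Add(-2028, Add(7, 69)), -1) = Pow(Add(-2028, 76), -1) = Pow(-1952, -1) = Rational(-1, 1952)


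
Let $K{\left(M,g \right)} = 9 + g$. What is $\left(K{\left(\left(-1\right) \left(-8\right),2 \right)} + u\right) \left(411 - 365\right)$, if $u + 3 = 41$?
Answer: $2254$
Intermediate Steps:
$u = 38$ ($u = -3 + 41 = 38$)
$\left(K{\left(\left(-1\right) \left(-8\right),2 \right)} + u\right) \left(411 - 365\right) = \left(\left(9 + 2\right) + 38\right) \left(411 - 365\right) = \left(11 + 38\right) 46 = 49 \cdot 46 = 2254$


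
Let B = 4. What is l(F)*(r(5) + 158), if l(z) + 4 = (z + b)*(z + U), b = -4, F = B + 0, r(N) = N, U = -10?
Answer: -652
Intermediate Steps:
F = 4 (F = 4 + 0 = 4)
l(z) = -4 + (-10 + z)*(-4 + z) (l(z) = -4 + (z - 4)*(z - 10) = -4 + (-4 + z)*(-10 + z) = -4 + (-10 + z)*(-4 + z))
l(F)*(r(5) + 158) = (36 + 4**2 - 14*4)*(5 + 158) = (36 + 16 - 56)*163 = -4*163 = -652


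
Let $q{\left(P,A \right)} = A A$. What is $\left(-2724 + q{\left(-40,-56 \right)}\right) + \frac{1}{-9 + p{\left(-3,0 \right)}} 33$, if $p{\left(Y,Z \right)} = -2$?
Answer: $409$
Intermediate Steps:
$q{\left(P,A \right)} = A^{2}$
$\left(-2724 + q{\left(-40,-56 \right)}\right) + \frac{1}{-9 + p{\left(-3,0 \right)}} 33 = \left(-2724 + \left(-56\right)^{2}\right) + \frac{1}{-9 - 2} \cdot 33 = \left(-2724 + 3136\right) + \frac{1}{-11} \cdot 33 = 412 - 3 = 409$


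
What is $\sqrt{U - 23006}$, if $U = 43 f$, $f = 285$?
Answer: $i \sqrt{10751} \approx 103.69 i$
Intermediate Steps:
$U = 12255$ ($U = 43 \cdot 285 = 12255$)
$\sqrt{U - 23006} = \sqrt{12255 - 23006} = \sqrt{-10751} = i \sqrt{10751}$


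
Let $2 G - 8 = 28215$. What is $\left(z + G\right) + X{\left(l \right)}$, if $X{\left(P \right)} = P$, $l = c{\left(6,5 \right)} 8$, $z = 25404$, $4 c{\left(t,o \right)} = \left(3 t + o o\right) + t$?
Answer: $\frac{79227}{2} \approx 39614.0$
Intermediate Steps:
$c{\left(t,o \right)} = t + \frac{o^{2}}{4}$ ($c{\left(t,o \right)} = \frac{\left(3 t + o o\right) + t}{4} = \frac{\left(3 t + o^{2}\right) + t}{4} = \frac{\left(o^{2} + 3 t\right) + t}{4} = \frac{o^{2} + 4 t}{4} = t + \frac{o^{2}}{4}$)
$G = \frac{28223}{2}$ ($G = 4 + \frac{1}{2} \cdot 28215 = 4 + \frac{28215}{2} = \frac{28223}{2} \approx 14112.0$)
$l = 98$ ($l = \left(6 + \frac{5^{2}}{4}\right) 8 = \left(6 + \frac{1}{4} \cdot 25\right) 8 = \left(6 + \frac{25}{4}\right) 8 = \frac{49}{4} \cdot 8 = 98$)
$\left(z + G\right) + X{\left(l \right)} = \left(25404 + \frac{28223}{2}\right) + 98 = \frac{79031}{2} + 98 = \frac{79227}{2}$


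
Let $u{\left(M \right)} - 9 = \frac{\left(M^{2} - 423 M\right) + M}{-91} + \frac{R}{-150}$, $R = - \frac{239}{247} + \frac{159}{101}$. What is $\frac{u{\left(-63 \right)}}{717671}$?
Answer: $- \frac{611400967}{1342780382775} \approx -0.00045532$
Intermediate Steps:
$R = \frac{15134}{24947}$ ($R = \left(-239\right) \frac{1}{247} + 159 \cdot \frac{1}{101} = - \frac{239}{247} + \frac{159}{101} = \frac{15134}{24947} \approx 0.60665$)
$u{\left(M \right)} = \frac{16831658}{1871025} - \frac{M^{2}}{91} + \frac{422 M}{91}$ ($u{\left(M \right)} = 9 + \left(\frac{\left(M^{2} - 423 M\right) + M}{-91} + \frac{15134}{24947 \left(-150\right)}\right) = 9 + \left(\left(M^{2} - 422 M\right) \left(- \frac{1}{91}\right) + \frac{15134}{24947} \left(- \frac{1}{150}\right)\right) = 9 - \left(\frac{7567}{1871025} - \frac{422 M}{91} + \frac{M^{2}}{91}\right) = \frac{16831658}{1871025} - \frac{M^{2}}{91} + \frac{422 M}{91}$)
$\frac{u{\left(-63 \right)}}{717671} = \frac{\frac{16831658}{1871025} - \frac{\left(-63\right)^{2}}{91} + \frac{422}{91} \left(-63\right)}{717671} = \left(\frac{16831658}{1871025} - \frac{567}{13} - \frac{3798}{13}\right) \frac{1}{717671} = \left(- \frac{611400967}{1871025}\right) \frac{1}{717671} = - \frac{611400967}{1342780382775}$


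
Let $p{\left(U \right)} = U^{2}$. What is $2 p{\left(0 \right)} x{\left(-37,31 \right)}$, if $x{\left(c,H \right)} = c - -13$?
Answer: $0$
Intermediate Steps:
$x{\left(c,H \right)} = 13 + c$ ($x{\left(c,H \right)} = c + 13 = 13 + c$)
$2 p{\left(0 \right)} x{\left(-37,31 \right)} = 2 \cdot 0^{2} \left(13 - 37\right) = 2 \cdot 0 \left(-24\right) = 0 \left(-24\right) = 0$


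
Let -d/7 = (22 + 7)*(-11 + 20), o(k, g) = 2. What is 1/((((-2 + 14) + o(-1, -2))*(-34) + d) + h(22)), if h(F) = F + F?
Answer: -1/2259 ≈ -0.00044267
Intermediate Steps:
d = -1827 (d = -7*(22 + 7)*(-11 + 20) = -203*9 = -7*261 = -1827)
h(F) = 2*F
1/((((-2 + 14) + o(-1, -2))*(-34) + d) + h(22)) = 1/((((-2 + 14) + 2)*(-34) - 1827) + 2*22) = 1/(((12 + 2)*(-34) - 1827) + 44) = 1/((14*(-34) - 1827) + 44) = 1/((-476 - 1827) + 44) = 1/(-2303 + 44) = 1/(-2259) = -1/2259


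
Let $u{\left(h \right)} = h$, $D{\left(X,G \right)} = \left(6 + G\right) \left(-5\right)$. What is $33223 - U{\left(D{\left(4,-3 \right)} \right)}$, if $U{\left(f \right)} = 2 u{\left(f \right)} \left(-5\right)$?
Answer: $33073$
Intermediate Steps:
$D{\left(X,G \right)} = -30 - 5 G$
$U{\left(f \right)} = - 10 f$ ($U{\left(f \right)} = 2 f \left(-5\right) = - 10 f$)
$33223 - U{\left(D{\left(4,-3 \right)} \right)} = 33223 - - 10 \left(-30 - -15\right) = 33223 - - 10 \left(-30 + 15\right) = 33223 - \left(-10\right) \left(-15\right) = 33223 - 150 = 33073$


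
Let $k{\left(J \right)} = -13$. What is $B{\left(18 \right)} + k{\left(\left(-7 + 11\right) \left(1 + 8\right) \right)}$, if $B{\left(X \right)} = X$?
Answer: $5$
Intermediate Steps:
$B{\left(18 \right)} + k{\left(\left(-7 + 11\right) \left(1 + 8\right) \right)} = 18 - 13 = 5$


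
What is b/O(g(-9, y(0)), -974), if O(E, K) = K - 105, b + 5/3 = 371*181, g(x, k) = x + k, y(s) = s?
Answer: -15496/249 ≈ -62.233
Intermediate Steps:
g(x, k) = k + x
b = 201448/3 (b = -5/3 + 371*181 = -5/3 + 67151 = 201448/3 ≈ 67149.)
O(E, K) = -105 + K
b/O(g(-9, y(0)), -974) = 201448/(3*(-105 - 974)) = (201448/3)/(-1079) = (201448/3)*(-1/1079) = -15496/249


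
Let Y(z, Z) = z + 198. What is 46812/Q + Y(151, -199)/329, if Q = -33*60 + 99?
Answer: -4914893/206283 ≈ -23.826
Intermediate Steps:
Y(z, Z) = 198 + z
Q = -1881 (Q = -1980 + 99 = -1881)
46812/Q + Y(151, -199)/329 = 46812/(-1881) + (198 + 151)/329 = 46812*(-1/1881) + 349*(1/329) = -15604/627 + 349/329 = -4914893/206283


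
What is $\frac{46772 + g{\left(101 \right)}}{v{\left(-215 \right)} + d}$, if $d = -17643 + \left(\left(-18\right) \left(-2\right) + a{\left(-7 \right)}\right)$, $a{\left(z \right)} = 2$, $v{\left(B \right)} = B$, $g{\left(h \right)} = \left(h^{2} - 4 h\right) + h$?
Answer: $- \frac{1889}{594} \approx -3.1801$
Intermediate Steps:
$g{\left(h \right)} = h^{2} - 3 h$
$d = -17605$ ($d = -17643 + \left(\left(-18\right) \left(-2\right) + 2\right) = -17643 + \left(36 + 2\right) = -17643 + 38 = -17605$)
$\frac{46772 + g{\left(101 \right)}}{v{\left(-215 \right)} + d} = \frac{46772 + 101 \left(-3 + 101\right)}{-215 - 17605} = \frac{46772 + 101 \cdot 98}{-17820} = \left(46772 + 9898\right) \left(- \frac{1}{17820}\right) = 56670 \left(- \frac{1}{17820}\right) = - \frac{1889}{594}$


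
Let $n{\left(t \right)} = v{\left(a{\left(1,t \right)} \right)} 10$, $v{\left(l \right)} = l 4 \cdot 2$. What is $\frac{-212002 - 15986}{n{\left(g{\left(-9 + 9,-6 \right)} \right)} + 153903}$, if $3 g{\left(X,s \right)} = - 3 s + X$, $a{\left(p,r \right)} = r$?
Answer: $- \frac{75996}{51461} \approx -1.4768$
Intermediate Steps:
$v{\left(l \right)} = 8 l$ ($v{\left(l \right)} = 4 l 2 = 8 l$)
$g{\left(X,s \right)} = - s + \frac{X}{3}$ ($g{\left(X,s \right)} = \frac{- 3 s + X}{3} = \frac{X - 3 s}{3} = - s + \frac{X}{3}$)
$n{\left(t \right)} = 80 t$ ($n{\left(t \right)} = 8 t 10 = 80 t$)
$\frac{-212002 - 15986}{n{\left(g{\left(-9 + 9,-6 \right)} \right)} + 153903} = \frac{-212002 - 15986}{80 \left(\left(-1\right) \left(-6\right) + \frac{-9 + 9}{3}\right) + 153903} = - \frac{227988}{80 \left(6 + \frac{1}{3} \cdot 0\right) + 153903} = - \frac{227988}{80 \left(6 + 0\right) + 153903} = - \frac{227988}{80 \cdot 6 + 153903} = - \frac{227988}{480 + 153903} = - \frac{227988}{154383} = \left(-227988\right) \frac{1}{154383} = - \frac{75996}{51461}$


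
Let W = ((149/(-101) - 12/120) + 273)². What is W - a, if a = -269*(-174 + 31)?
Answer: 35912004621/1020100 ≈ 35204.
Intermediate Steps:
a = 38467 (a = -269*(-143) = 38467)
W = 75152191321/1020100 (W = ((149*(-1/101) - 12*1/120) + 273)² = ((-149/101 - ⅒) + 273)² = (-1591/1010 + 273)² = (274139/1010)² = 75152191321/1020100 ≈ 73671.)
W - a = 75152191321/1020100 - 1*38467 = 75152191321/1020100 - 38467 = 35912004621/1020100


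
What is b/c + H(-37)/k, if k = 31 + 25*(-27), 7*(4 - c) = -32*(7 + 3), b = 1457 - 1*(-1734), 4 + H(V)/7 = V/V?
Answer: 128503/2001 ≈ 64.219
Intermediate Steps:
H(V) = -21 (H(V) = -28 + 7*(V/V) = -28 + 7*1 = -28 + 7 = -21)
b = 3191 (b = 1457 + 1734 = 3191)
c = 348/7 (c = 4 - (-32)*(7 + 3)/7 = 4 - (-32)*10/7 = 4 - ⅐*(-320) = 4 + 320/7 = 348/7 ≈ 49.714)
k = -644 (k = 31 - 675 = -644)
b/c + H(-37)/k = 3191/(348/7) - 21/(-644) = 3191*(7/348) - 21*(-1/644) = 22337/348 + 3/92 = 128503/2001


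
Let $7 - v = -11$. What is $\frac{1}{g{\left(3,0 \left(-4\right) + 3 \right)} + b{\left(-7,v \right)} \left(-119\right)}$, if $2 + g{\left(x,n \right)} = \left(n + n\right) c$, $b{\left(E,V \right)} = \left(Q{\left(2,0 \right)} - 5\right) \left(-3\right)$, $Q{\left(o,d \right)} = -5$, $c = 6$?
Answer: $- \frac{1}{3536} \approx -0.00028281$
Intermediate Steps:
$v = 18$ ($v = 7 - -11 = 7 + 11 = 18$)
$b{\left(E,V \right)} = 30$ ($b{\left(E,V \right)} = \left(-5 - 5\right) \left(-3\right) = \left(-10\right) \left(-3\right) = 30$)
$g{\left(x,n \right)} = -2 + 12 n$ ($g{\left(x,n \right)} = -2 + \left(n + n\right) 6 = -2 + 2 n 6 = -2 + 12 n$)
$\frac{1}{g{\left(3,0 \left(-4\right) + 3 \right)} + b{\left(-7,v \right)} \left(-119\right)} = \frac{1}{\left(-2 + 12 \left(0 \left(-4\right) + 3\right)\right) + 30 \left(-119\right)} = \frac{1}{\left(-2 + 12 \left(0 + 3\right)\right) - 3570} = \frac{1}{\left(-2 + 12 \cdot 3\right) - 3570} = \frac{1}{\left(-2 + 36\right) - 3570} = \frac{1}{34 - 3570} = \frac{1}{-3536} = - \frac{1}{3536}$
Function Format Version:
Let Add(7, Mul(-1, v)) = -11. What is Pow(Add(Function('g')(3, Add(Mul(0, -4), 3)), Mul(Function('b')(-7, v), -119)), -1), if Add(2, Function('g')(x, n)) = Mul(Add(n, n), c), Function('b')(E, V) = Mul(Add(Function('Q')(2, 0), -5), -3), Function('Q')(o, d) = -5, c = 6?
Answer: Rational(-1, 3536) ≈ -0.00028281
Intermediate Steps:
v = 18 (v = Add(7, Mul(-1, -11)) = Add(7, 11) = 18)
Function('b')(E, V) = 30 (Function('b')(E, V) = Mul(Add(-5, -5), -3) = Mul(-10, -3) = 30)
Function('g')(x, n) = Add(-2, Mul(12, n)) (Function('g')(x, n) = Add(-2, Mul(Add(n, n), 6)) = Add(-2, Mul(Mul(2, n), 6)) = Add(-2, Mul(12, n)))
Pow(Add(Function('g')(3, Add(Mul(0, -4), 3)), Mul(Function('b')(-7, v), -119)), -1) = Pow(Add(Add(-2, Mul(12, Add(Mul(0, -4), 3))), Mul(30, -119)), -1) = Pow(Add(Add(-2, Mul(12, Add(0, 3))), -3570), -1) = Pow(Add(Add(-2, Mul(12, 3)), -3570), -1) = Pow(Add(Add(-2, 36), -3570), -1) = Pow(Add(34, -3570), -1) = Pow(-3536, -1) = Rational(-1, 3536)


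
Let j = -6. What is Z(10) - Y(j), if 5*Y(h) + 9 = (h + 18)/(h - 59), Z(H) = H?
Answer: 3847/325 ≈ 11.837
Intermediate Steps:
Y(h) = -9/5 + (18 + h)/(5*(-59 + h)) (Y(h) = -9/5 + ((h + 18)/(h - 59))/5 = -9/5 + ((18 + h)/(-59 + h))/5 = -9/5 + (18 + h)/(5*(-59 + h)))
Z(10) - Y(j) = 10 - (549 - 8*(-6))/(5*(-59 - 6)) = 10 - (549 + 48)/(5*(-65)) = 10 - (-1)*597/(5*65) = 10 - 1*(-597/325) = 10 + 597/325 = 3847/325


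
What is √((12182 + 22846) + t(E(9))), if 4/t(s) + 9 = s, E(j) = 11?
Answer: √35030 ≈ 187.16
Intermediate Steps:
t(s) = 4/(-9 + s)
√((12182 + 22846) + t(E(9))) = √((12182 + 22846) + 4/(-9 + 11)) = √(35028 + 4/2) = √(35028 + 4*(½)) = √(35028 + 2) = √35030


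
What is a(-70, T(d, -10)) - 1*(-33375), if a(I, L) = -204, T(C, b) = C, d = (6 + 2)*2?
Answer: 33171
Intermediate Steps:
d = 16 (d = 8*2 = 16)
a(-70, T(d, -10)) - 1*(-33375) = -204 - 1*(-33375) = -204 + 33375 = 33171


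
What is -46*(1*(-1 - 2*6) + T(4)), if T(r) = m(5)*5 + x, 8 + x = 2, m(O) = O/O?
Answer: 644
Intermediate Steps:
m(O) = 1
x = -6 (x = -8 + 2 = -6)
T(r) = -1 (T(r) = 1*5 - 6 = 5 - 6 = -1)
-46*(1*(-1 - 2*6) + T(4)) = -46*(1*(-1 - 2*6) - 1) = -46*(1*(-1 - 12) - 1) = -46*(1*(-13) - 1) = -46*(-13 - 1) = -46*(-14) = 644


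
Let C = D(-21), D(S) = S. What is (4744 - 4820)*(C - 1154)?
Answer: 89300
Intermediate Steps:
C = -21
(4744 - 4820)*(C - 1154) = (4744 - 4820)*(-21 - 1154) = -76*(-1175) = 89300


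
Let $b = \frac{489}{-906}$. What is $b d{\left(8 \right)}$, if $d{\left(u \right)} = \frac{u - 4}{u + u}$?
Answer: $- \frac{163}{1208} \approx -0.13493$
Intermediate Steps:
$b = - \frac{163}{302}$ ($b = 489 \left(- \frac{1}{906}\right) = - \frac{163}{302} \approx -0.53973$)
$d{\left(u \right)} = \frac{-4 + u}{2 u}$
$b d{\left(8 \right)} = - \frac{163 \frac{-4 + 8}{2 \cdot 8}}{302} = - \frac{163 \cdot \frac{1}{2} \cdot \frac{1}{8} \cdot 4}{302} = \left(- \frac{163}{302}\right) \frac{1}{4} = - \frac{163}{1208}$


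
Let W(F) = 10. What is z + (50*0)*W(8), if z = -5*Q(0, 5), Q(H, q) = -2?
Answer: 10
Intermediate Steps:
z = 10 (z = -5*(-2) = 10)
z + (50*0)*W(8) = 10 + (50*0)*10 = 10 + 0*10 = 10 + 0 = 10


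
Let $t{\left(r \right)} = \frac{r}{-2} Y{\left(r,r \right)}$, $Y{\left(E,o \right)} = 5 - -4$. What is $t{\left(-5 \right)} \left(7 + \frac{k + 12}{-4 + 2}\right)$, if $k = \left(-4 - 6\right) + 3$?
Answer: $\frac{405}{4} \approx 101.25$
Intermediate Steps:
$Y{\left(E,o \right)} = 9$ ($Y{\left(E,o \right)} = 5 + 4 = 9$)
$k = -7$ ($k = -10 + 3 = -7$)
$t{\left(r \right)} = - \frac{9 r}{2}$ ($t{\left(r \right)} = \frac{r}{-2} \cdot 9 = r \left(- \frac{1}{2}\right) 9 = - \frac{r}{2} \cdot 9 = - \frac{9 r}{2}$)
$t{\left(-5 \right)} \left(7 + \frac{k + 12}{-4 + 2}\right) = \left(- \frac{9}{2}\right) \left(-5\right) \left(7 + \frac{-7 + 12}{-4 + 2}\right) = \frac{45 \left(7 + \frac{5}{-2}\right)}{2} = \frac{45 \left(7 + 5 \left(- \frac{1}{2}\right)\right)}{2} = \frac{45 \left(7 - \frac{5}{2}\right)}{2} = \frac{45}{2} \cdot \frac{9}{2} = \frac{405}{4}$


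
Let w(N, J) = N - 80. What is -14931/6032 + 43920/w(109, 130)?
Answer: 9120429/6032 ≈ 1512.0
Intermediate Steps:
w(N, J) = -80 + N
-14931/6032 + 43920/w(109, 130) = -14931/6032 + 43920/(-80 + 109) = -14931*1/6032 + 43920/29 = -14931/6032 + 43920*(1/29) = -14931/6032 + 43920/29 = 9120429/6032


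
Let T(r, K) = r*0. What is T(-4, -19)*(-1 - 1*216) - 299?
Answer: -299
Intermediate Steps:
T(r, K) = 0
T(-4, -19)*(-1 - 1*216) - 299 = 0*(-1 - 1*216) - 299 = 0*(-1 - 216) - 299 = 0*(-217) - 299 = 0 - 299 = -299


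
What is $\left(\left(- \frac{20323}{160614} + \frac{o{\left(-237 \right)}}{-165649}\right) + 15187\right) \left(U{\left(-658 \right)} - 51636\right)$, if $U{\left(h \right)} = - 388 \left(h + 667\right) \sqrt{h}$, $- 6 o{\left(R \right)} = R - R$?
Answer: $- \frac{20991966003970}{26769} - \frac{473209552030 i \sqrt{658}}{8923} \approx -7.8419 \cdot 10^{8} - 1.3604 \cdot 10^{9} i$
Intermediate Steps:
$o{\left(R \right)} = 0$ ($o{\left(R \right)} = - \frac{R - R}{6} = \left(- \frac{1}{6}\right) 0 = 0$)
$U{\left(h \right)} = \sqrt{h} \left(-258796 - 388 h\right)$ ($U{\left(h \right)} = - 388 \left(667 + h\right) \sqrt{h} = \left(-258796 - 388 h\right) \sqrt{h} = \sqrt{h} \left(-258796 - 388 h\right)$)
$\left(\left(- \frac{20323}{160614} + \frac{o{\left(-237 \right)}}{-165649}\right) + 15187\right) \left(U{\left(-658 \right)} - 51636\right) = \left(\left(- \frac{20323}{160614} + \frac{0}{-165649}\right) + 15187\right) \left(388 \sqrt{-658} \left(-667 - -658\right) - 51636\right) = \left(\left(\left(-20323\right) \frac{1}{160614} + 0 \left(- \frac{1}{165649}\right)\right) + 15187\right) \left(388 i \sqrt{658} \left(-667 + 658\right) - 51636\right) = \left(\left(- \frac{20323}{160614} + 0\right) + 15187\right) \left(388 i \sqrt{658} \left(-9\right) - 51636\right) = \left(- \frac{20323}{160614} + 15187\right) \left(- 3492 i \sqrt{658} - 51636\right) = \frac{2439224495 \left(-51636 - 3492 i \sqrt{658}\right)}{160614} = - \frac{20991966003970}{26769} - \frac{473209552030 i \sqrt{658}}{8923}$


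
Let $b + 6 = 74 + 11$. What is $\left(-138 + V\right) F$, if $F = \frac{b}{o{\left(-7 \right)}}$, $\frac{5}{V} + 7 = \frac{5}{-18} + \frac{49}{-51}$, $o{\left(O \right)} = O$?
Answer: $\frac{27604812}{17647} \approx 1564.3$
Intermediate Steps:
$b = 79$ ($b = -6 + \left(74 + 11\right) = -6 + 85 = 79$)
$V = - \frac{1530}{2521}$ ($V = \frac{5}{-7 + \left(\frac{5}{-18} + \frac{49}{-51}\right)} = \frac{5}{-7 + \left(5 \left(- \frac{1}{18}\right) + 49 \left(- \frac{1}{51}\right)\right)} = \frac{5}{-7 - \frac{379}{306}} = \frac{5}{- \frac{2521}{306}} = 5 \left(- \frac{306}{2521}\right) = - \frac{1530}{2521} \approx -0.6069$)
$F = - \frac{79}{7}$ ($F = \frac{79}{-7} = 79 \left(- \frac{1}{7}\right) = - \frac{79}{7} \approx -11.286$)
$\left(-138 + V\right) F = \left(-138 - \frac{1530}{2521}\right) \left(- \frac{79}{7}\right) = \left(- \frac{349428}{2521}\right) \left(- \frac{79}{7}\right) = \frac{27604812}{17647}$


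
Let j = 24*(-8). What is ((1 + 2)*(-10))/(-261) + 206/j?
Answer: -889/928 ≈ -0.95797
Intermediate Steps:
j = -192
((1 + 2)*(-10))/(-261) + 206/j = ((1 + 2)*(-10))/(-261) + 206/(-192) = (3*(-10))*(-1/261) + 206*(-1/192) = -30*(-1/261) - 103/96 = 10/87 - 103/96 = -889/928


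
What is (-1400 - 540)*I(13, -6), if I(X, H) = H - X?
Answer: 36860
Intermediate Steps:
(-1400 - 540)*I(13, -6) = (-1400 - 540)*(-6 - 1*13) = -1940*(-6 - 13) = -1940*(-19) = 36860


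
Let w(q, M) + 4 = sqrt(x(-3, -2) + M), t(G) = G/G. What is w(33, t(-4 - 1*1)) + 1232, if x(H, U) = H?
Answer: 1228 + I*sqrt(2) ≈ 1228.0 + 1.4142*I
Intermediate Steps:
t(G) = 1
w(q, M) = -4 + sqrt(-3 + M)
w(33, t(-4 - 1*1)) + 1232 = (-4 + sqrt(-3 + 1)) + 1232 = (-4 + sqrt(-2)) + 1232 = (-4 + I*sqrt(2)) + 1232 = 1228 + I*sqrt(2)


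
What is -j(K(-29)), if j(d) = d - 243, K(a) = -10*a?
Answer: -47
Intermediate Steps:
j(d) = -243 + d
-j(K(-29)) = -(-243 - 10*(-29)) = -(-243 + 290) = -1*47 = -47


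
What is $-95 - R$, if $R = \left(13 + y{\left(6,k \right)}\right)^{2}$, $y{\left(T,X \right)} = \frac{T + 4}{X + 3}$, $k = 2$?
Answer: $-320$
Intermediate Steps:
$y{\left(T,X \right)} = \frac{4 + T}{3 + X}$
$R = 225$ ($R = \left(13 + \frac{4 + 6}{3 + 2}\right)^{2} = \left(13 + \frac{1}{5} \cdot 10\right)^{2} = \left(13 + 2\right)^{2} = 15^{2} = 225$)
$-95 - R = -95 - 225 = -320$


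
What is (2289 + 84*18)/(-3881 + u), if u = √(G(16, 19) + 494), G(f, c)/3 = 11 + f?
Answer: -14751681/15061586 - 19005*√23/15061586 ≈ -0.98548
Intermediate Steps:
G(f, c) = 33 + 3*f (G(f, c) = 3*(11 + f) = 33 + 3*f)
u = 5*√23 (u = √((33 + 3*16) + 494) = √((33 + 48) + 494) = √(81 + 494) = √575 = 5*√23 ≈ 23.979)
(2289 + 84*18)/(-3881 + u) = (2289 + 84*18)/(-3881 + 5*√23) = (2289 + 1512)/(-3881 + 5*√23) = 3801/(-3881 + 5*√23)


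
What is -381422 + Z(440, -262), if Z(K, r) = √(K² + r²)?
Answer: -381422 + 2*√65561 ≈ -3.8091e+5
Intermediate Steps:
-381422 + Z(440, -262) = -381422 + √(440² + (-262)²) = -381422 + √(193600 + 68644) = -381422 + √262244 = -381422 + 2*√65561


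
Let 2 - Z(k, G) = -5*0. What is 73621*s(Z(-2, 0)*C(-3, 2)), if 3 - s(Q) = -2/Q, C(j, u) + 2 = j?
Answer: 1030694/5 ≈ 2.0614e+5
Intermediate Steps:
Z(k, G) = 2 (Z(k, G) = 2 - (-5)*0 = 2 - 1*0 = 2 + 0 = 2)
C(j, u) = -2 + j
s(Q) = 3 + 2/Q (s(Q) = 3 - (-2)/Q = 3 + 2/Q)
73621*s(Z(-2, 0)*C(-3, 2)) = 73621*(3 + 2/((2*(-2 - 3)))) = 73621*(3 + 2/((2*(-5)))) = 73621*(3 + 2/(-10)) = 73621*(3 + 2*(-⅒)) = 73621*(3 - ⅕) = 73621*(14/5) = 1030694/5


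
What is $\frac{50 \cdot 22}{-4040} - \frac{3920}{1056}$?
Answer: $- \frac{13280}{3333} \approx -3.9844$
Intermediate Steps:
$\frac{50 \cdot 22}{-4040} - \frac{3920}{1056} = 1100 \left(- \frac{1}{4040}\right) - \frac{245}{66} = - \frac{55}{202} - \frac{245}{66} = - \frac{13280}{3333}$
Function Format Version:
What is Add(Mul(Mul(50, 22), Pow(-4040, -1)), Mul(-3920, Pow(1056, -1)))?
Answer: Rational(-13280, 3333) ≈ -3.9844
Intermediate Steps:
Add(Mul(Mul(50, 22), Pow(-4040, -1)), Mul(-3920, Pow(1056, -1))) = Add(Mul(1100, Rational(-1, 4040)), Mul(-3920, Rational(1, 1056))) = Add(Rational(-55, 202), Rational(-245, 66)) = Rational(-13280, 3333)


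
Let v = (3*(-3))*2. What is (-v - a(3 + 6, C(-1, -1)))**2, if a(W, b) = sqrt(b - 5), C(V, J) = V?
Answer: (18 - I*sqrt(6))**2 ≈ 318.0 - 88.182*I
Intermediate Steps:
v = -18 (v = -9*2 = -18)
a(W, b) = sqrt(-5 + b)
(-v - a(3 + 6, C(-1, -1)))**2 = (-1*(-18) - sqrt(-5 - 1))**2 = (18 - sqrt(-6))**2 = (18 - I*sqrt(6))**2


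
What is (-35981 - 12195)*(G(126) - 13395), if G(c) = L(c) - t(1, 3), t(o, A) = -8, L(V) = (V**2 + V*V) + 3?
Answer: -884896768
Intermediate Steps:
L(V) = 3 + 2*V**2 (L(V) = (V**2 + V**2) + 3 = 2*V**2 + 3 = 3 + 2*V**2)
G(c) = 11 + 2*c**2 (G(c) = (3 + 2*c**2) - 1*(-8) = (3 + 2*c**2) + 8 = 11 + 2*c**2)
(-35981 - 12195)*(G(126) - 13395) = (-35981 - 12195)*((11 + 2*126**2) - 13395) = -48176*((11 + 2*15876) - 13395) = -48176*((11 + 31752) - 13395) = -48176*(31763 - 13395) = -48176*18368 = -884896768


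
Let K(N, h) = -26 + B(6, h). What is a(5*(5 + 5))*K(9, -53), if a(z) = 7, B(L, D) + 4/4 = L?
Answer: -147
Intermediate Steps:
B(L, D) = -1 + L
K(N, h) = -21 (K(N, h) = -26 + (-1 + 6) = -26 + 5 = -21)
a(5*(5 + 5))*K(9, -53) = 7*(-21) = -147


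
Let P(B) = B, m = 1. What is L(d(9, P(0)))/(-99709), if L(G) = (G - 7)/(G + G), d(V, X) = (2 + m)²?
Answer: -1/897381 ≈ -1.1144e-6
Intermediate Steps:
d(V, X) = 9 (d(V, X) = (2 + 1)² = 3² = 9)
L(G) = (-7 + G)/(2*G) (L(G) = (-7 + G)/((2*G)) = (-7 + G)*(1/(2*G)) = (-7 + G)/(2*G))
L(d(9, P(0)))/(-99709) = ((½)*(-7 + 9)/9)/(-99709) = ((½)*(⅑)*2)*(-1/99709) = (⅑)*(-1/99709) = -1/897381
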